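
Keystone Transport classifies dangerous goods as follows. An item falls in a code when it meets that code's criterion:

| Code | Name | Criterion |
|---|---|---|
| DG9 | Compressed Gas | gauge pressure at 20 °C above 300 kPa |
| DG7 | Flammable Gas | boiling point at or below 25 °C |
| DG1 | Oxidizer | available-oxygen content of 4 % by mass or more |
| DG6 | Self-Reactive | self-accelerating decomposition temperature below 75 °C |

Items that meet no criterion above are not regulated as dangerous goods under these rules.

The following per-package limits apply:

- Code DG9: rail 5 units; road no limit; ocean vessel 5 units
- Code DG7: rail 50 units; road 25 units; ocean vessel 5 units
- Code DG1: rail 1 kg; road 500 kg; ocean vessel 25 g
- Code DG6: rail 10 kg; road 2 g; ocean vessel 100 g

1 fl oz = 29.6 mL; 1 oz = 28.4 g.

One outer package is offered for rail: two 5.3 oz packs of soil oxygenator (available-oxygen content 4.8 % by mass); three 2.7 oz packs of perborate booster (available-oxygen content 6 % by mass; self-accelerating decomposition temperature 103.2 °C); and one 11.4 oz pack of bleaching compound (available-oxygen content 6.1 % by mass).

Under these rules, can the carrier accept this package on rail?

Yes

The soil oxygenator has available-oxygen content 4.8 % by mass, which is ≥ 4 % by mass, so it is Code DG1 (Oxidizer).
The perborate booster has available-oxygen content 6 % by mass, which is ≥ 4 % by mass, so it is Code DG1 (Oxidizer).
Available-oxygen content 6.1 % by mass meets the Code DG1 criterion (Oxidizer), so the bleaching compound is Code DG1.
Code DG1 net quantity: (two 5.3 oz packs = 301.04 g) + (three 2.7 oz packs = 230.04 g) + (one 11.4 oz pack = 323.76 g) = 854.84 g.
That is within the Code DG1 rail limit of 1 kg.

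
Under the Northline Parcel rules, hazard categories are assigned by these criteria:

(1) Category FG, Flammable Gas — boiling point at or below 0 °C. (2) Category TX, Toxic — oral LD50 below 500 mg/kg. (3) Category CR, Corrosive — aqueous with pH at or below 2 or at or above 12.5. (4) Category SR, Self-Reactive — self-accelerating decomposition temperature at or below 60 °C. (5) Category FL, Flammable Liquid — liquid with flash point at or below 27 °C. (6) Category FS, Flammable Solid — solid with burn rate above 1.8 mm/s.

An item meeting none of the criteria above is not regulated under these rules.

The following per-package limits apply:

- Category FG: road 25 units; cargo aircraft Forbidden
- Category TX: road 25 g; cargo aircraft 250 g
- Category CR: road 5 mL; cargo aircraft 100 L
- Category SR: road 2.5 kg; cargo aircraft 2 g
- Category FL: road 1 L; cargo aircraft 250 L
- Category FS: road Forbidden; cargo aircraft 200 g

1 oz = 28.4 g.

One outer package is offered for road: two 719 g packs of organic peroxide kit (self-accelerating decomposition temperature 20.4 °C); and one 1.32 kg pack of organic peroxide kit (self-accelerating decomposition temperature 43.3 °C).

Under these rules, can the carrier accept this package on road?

No

Self-accelerating decomposition temperature 20.4 °C meets the Category SR criterion (Self-Reactive), so the organic peroxide kit is Category SR.
Self-accelerating decomposition temperature 43.3 °C meets the Category SR criterion (Self-Reactive), so the organic peroxide kit is Category SR.
Category SR net quantity: (two 719 g packs = 1.438 kg) + 1.32 kg = 2.758 kg.
2.758 kg exceeds the road limit of 2.5 kg for Category SR.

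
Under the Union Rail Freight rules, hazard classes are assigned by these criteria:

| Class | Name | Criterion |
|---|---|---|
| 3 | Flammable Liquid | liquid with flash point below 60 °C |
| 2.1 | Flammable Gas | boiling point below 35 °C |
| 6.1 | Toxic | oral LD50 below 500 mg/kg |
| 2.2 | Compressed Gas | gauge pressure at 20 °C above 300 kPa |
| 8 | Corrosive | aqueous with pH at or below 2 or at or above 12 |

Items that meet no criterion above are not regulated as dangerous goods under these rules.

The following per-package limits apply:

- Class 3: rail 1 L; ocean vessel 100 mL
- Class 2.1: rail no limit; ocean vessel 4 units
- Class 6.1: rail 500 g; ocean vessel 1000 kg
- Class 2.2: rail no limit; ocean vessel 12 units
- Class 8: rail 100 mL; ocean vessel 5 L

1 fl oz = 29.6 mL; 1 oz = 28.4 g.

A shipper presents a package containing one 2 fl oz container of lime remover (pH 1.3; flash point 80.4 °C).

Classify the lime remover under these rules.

Class 8

pH 1.3 meets the Class 8 criterion (Corrosive), so the lime remover is Class 8.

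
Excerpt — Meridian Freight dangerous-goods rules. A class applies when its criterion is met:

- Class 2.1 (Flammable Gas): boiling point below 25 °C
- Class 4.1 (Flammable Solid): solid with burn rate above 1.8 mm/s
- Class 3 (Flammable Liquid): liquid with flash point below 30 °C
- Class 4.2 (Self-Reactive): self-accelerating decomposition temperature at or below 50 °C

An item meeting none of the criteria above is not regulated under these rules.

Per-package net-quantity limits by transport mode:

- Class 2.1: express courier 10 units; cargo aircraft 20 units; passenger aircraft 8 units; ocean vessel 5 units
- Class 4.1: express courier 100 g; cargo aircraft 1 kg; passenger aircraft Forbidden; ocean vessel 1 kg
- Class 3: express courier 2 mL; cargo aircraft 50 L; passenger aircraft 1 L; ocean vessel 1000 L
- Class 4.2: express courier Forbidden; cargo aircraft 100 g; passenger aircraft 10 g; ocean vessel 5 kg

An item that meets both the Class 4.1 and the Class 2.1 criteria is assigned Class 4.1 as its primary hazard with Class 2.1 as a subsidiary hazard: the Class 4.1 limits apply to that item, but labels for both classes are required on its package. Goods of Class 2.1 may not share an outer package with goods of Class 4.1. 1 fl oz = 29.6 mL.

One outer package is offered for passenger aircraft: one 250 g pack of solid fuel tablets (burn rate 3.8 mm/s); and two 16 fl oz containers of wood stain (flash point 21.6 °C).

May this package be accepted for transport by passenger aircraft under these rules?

No

With burn rate 3.8 mm/s (> 1.8 mm/s), the solid fuel tablets fall in Class 4.1.
The wood stain has flash point 21.6 °C, which is < 30 °C, so it is Class 3 (Flammable Liquid).
Class 3 quantity: two 16 fl oz containers = 947.2 mL.
947.2 mL is within the passenger aircraft limit of 1 L for Class 3.
Class 4.1 quantity: 250 g.
By passenger aircraft, Class 4.1 is Forbidden regardless of quantity.
The segregation rule (Class 2.1 with Class 4.1) does not apply to Class 3 with Class 4.1.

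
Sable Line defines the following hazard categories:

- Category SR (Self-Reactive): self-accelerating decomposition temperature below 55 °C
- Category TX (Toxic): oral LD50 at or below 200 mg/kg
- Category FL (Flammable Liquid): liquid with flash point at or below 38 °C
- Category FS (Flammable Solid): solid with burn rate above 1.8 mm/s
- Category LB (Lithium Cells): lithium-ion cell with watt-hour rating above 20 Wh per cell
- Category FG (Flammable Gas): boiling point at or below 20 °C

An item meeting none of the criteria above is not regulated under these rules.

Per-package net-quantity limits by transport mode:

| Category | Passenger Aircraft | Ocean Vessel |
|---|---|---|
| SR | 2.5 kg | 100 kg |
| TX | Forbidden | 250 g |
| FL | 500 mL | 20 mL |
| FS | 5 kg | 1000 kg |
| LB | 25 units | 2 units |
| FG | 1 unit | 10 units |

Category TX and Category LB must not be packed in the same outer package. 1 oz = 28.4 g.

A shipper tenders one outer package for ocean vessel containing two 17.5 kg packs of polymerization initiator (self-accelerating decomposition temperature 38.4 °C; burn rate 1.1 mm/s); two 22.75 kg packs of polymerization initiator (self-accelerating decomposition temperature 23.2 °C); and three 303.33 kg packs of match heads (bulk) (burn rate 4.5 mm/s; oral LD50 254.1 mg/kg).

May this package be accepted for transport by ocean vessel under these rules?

Polymerization initiator: self-accelerating decomposition temperature 38.4 °C < 55 °C → Category SR (Self-Reactive).
With self-accelerating decomposition temperature 23.2 °C (< 55 °C), the polymerization initiator falls in Category SR.
The match heads (bulk) have burn rate 4.5 mm/s, which is > 1.8 mm/s, so they are Category FS (Flammable Solid).
Category SR net quantity: (two 17.5 kg packs = 35 kg) + (two 22.75 kg packs = 45.5 kg) = 80.5 kg.
That is within the Category SR ocean vessel limit of 100 kg.
Category FS quantity: three 303.33 kg packs = 909.99 kg.
That is within the Category FS ocean vessel limit of 1000 kg.
The segregation rule (Category TX with Category LB) does not apply to Category SR with Category FS.
Every hazard category is within its ocean vessel limit and no segregation rule is violated.

Yes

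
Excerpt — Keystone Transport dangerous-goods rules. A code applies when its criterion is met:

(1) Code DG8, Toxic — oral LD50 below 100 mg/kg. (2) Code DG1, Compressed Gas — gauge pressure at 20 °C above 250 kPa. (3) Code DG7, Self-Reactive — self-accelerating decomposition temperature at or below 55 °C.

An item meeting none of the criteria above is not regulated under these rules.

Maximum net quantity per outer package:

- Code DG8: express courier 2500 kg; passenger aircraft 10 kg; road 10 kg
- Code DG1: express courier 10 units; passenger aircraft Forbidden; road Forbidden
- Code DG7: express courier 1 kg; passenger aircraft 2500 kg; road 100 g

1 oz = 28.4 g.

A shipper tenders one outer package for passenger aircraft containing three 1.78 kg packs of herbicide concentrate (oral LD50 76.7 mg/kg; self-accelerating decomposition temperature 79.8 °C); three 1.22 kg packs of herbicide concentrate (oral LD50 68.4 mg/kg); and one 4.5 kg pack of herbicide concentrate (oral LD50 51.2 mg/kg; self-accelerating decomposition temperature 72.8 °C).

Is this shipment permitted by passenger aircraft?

No

Oral LD50 76.7 mg/kg meets the Code DG8 criterion (Toxic), so the herbicide concentrate is Code DG8.
Oral LD50 68.4 mg/kg meets the Code DG8 criterion (Toxic), so the herbicide concentrate is Code DG8.
Herbicide concentrate: oral LD50 51.2 mg/kg < 100 mg/kg → Code DG8 (Toxic).
Code DG8 net quantity: (three 1.78 kg packs = 5.34 kg) + (three 1.22 kg packs = 3.66 kg) + 4.5 kg = 13.5 kg.
13.5 kg exceeds the passenger aircraft limit of 10 kg for Code DG8.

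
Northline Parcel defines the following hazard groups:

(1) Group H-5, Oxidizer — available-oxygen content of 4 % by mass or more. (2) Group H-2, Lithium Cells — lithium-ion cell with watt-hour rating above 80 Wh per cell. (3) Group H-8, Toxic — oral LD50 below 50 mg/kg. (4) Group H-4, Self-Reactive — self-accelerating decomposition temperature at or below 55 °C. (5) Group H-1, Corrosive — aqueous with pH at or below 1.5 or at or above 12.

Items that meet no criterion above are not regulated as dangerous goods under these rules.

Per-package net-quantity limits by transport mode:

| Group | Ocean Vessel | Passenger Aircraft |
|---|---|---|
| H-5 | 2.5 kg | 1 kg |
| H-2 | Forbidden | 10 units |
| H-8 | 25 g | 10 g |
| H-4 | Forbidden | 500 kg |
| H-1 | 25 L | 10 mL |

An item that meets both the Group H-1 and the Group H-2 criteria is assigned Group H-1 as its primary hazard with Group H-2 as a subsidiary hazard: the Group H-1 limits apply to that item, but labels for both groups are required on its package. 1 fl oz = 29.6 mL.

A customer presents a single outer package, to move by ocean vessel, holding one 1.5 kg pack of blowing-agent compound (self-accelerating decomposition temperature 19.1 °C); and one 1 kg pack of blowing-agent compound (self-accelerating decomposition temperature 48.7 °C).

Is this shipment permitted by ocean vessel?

With self-accelerating decomposition temperature 19.1 °C (≤ 55 °C), the blowing-agent compound falls in Group H-4.
Blowing-agent compound: self-accelerating decomposition temperature 48.7 °C ≤ 55 °C → Group H-4 (Self-Reactive).
Group H-4 net quantity: 1.5 kg + 1 kg = 2.5 kg.
By ocean vessel, Group H-4 is Forbidden regardless of quantity.

No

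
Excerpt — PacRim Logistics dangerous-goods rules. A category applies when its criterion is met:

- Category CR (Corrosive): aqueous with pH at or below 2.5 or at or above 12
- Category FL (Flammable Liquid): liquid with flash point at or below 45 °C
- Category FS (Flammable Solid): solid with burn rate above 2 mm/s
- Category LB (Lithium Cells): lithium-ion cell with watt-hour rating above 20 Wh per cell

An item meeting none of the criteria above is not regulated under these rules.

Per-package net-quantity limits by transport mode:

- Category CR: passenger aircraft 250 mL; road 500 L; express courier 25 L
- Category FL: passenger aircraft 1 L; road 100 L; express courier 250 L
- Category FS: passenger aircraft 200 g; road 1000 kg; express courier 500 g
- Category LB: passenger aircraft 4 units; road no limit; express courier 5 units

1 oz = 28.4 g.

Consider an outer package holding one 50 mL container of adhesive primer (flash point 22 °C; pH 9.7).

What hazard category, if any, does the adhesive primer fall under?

The adhesive primer has flash point 22 °C, which is ≤ 45 °C, so it is Category FL (Flammable Liquid).

Category FL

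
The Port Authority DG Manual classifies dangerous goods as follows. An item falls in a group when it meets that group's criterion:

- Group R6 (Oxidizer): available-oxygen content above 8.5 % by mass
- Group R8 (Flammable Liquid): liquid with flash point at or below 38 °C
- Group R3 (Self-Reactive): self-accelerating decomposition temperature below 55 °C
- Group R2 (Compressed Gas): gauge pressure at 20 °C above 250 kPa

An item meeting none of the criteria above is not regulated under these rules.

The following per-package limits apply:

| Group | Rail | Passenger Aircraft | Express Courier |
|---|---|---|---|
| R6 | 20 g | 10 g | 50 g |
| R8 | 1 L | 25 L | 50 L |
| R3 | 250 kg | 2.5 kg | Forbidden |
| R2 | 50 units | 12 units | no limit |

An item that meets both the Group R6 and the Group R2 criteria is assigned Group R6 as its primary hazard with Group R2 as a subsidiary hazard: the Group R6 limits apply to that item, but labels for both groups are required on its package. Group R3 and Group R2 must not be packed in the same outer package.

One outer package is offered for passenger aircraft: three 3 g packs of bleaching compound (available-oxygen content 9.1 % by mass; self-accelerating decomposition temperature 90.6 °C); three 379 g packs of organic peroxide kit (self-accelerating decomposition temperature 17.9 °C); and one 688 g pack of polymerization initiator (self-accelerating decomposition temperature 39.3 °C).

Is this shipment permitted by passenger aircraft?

The bleaching compound has available-oxygen content 9.1 % by mass, which is > 8.5 % by mass, so it is Group R6 (Oxidizer).
With self-accelerating decomposition temperature 17.9 °C (< 55 °C), the organic peroxide kit falls in Group R3.
Self-accelerating decomposition temperature 39.3 °C meets the Group R3 criterion (Self-Reactive), so the polymerization initiator is Group R3.
Group R3 net quantity: (three 379 g packs = 1.137 kg) + 688 g = 1.825 kg.
That is within the Group R3 passenger aircraft limit of 2.5 kg.
Group R6 quantity: three 3 g packs = 9 g.
9 g ≤ 10 g (passenger aircraft limit, Group R6) — within limit.
The segregation rule (Group R3 with Group R2) does not apply to Group R3 with Group R6.
Every hazard group is within its passenger aircraft limit and no segregation rule is violated.

Yes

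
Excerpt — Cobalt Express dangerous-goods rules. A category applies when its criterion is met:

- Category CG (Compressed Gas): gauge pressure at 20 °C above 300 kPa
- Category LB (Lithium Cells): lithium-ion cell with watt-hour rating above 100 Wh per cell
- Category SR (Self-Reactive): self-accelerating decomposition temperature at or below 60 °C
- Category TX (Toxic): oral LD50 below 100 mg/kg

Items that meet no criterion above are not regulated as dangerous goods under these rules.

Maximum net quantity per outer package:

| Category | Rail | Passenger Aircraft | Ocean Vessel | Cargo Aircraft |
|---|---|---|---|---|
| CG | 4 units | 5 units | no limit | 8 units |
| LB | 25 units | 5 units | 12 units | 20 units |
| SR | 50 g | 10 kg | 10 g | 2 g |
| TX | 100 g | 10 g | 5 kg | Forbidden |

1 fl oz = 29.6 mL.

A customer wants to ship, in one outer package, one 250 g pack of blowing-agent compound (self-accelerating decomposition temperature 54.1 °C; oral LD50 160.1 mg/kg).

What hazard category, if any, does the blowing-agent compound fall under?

Category SR

The blowing-agent compound has self-accelerating decomposition temperature 54.1 °C, which is ≤ 60 °C, so it is Category SR (Self-Reactive).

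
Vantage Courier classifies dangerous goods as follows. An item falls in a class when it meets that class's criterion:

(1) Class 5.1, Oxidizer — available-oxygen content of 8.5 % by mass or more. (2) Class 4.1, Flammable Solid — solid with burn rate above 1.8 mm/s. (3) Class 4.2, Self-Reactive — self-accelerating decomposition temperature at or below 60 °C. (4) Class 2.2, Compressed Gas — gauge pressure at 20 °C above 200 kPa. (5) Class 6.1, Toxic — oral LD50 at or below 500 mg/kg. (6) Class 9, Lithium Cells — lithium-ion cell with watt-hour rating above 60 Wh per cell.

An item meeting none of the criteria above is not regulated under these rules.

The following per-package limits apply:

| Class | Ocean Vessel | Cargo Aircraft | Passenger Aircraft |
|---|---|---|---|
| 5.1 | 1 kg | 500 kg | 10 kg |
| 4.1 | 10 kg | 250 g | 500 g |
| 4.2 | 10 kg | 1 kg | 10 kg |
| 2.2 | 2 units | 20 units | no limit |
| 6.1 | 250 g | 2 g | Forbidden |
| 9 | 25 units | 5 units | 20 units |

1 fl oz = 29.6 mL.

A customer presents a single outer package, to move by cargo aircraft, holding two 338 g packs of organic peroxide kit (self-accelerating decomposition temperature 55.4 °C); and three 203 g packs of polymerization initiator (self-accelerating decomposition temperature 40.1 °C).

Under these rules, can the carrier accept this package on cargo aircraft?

No

Self-accelerating decomposition temperature 55.4 °C meets the Class 4.2 criterion (Self-Reactive), so the organic peroxide kit is Class 4.2.
The polymerization initiator has self-accelerating decomposition temperature 40.1 °C, which is ≤ 60 °C, so it is Class 4.2 (Self-Reactive).
Class 4.2 net quantity: (two 338 g packs = 676 g) + (three 203 g packs = 609 g) = 1.285 kg.
That exceeds the Class 4.2 cargo aircraft limit of 1 kg.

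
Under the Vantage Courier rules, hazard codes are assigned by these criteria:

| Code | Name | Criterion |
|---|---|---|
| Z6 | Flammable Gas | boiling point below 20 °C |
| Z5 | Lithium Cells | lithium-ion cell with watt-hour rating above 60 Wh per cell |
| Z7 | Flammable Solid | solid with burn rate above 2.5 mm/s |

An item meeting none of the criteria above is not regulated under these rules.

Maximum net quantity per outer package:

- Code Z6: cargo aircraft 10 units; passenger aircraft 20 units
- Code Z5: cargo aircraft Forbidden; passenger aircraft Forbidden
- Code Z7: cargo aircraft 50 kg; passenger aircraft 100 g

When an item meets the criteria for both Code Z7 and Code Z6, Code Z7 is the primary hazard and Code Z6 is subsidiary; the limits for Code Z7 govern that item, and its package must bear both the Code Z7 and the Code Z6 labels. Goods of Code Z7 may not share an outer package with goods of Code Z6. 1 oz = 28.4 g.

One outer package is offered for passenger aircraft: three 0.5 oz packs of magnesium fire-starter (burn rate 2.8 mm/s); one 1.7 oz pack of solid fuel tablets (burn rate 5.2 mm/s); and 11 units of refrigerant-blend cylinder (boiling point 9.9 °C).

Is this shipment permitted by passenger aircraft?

Magnesium fire-starter: burn rate 2.8 mm/s > 2.5 mm/s → Code Z7 (Flammable Solid).
Solid fuel tablets: burn rate 5.2 mm/s > 2.5 mm/s → Code Z7 (Flammable Solid).
With boiling point 9.9 °C (< 20 °C), the refrigerant-blend cylinder falls in Code Z6.
Total Code Z7: (three 0.5 oz packs = 42.6 g) + (one 1.7 oz pack = 48.28 g) = 90.88 g.
90.88 g ≤ 100 g (passenger aircraft limit, Code Z7) — within limit.
Code Z6 quantity: 11 units.
That is within the Code Z6 passenger aircraft limit of 20 units.
Code Z7 and Code Z6 may not share an outer package.

No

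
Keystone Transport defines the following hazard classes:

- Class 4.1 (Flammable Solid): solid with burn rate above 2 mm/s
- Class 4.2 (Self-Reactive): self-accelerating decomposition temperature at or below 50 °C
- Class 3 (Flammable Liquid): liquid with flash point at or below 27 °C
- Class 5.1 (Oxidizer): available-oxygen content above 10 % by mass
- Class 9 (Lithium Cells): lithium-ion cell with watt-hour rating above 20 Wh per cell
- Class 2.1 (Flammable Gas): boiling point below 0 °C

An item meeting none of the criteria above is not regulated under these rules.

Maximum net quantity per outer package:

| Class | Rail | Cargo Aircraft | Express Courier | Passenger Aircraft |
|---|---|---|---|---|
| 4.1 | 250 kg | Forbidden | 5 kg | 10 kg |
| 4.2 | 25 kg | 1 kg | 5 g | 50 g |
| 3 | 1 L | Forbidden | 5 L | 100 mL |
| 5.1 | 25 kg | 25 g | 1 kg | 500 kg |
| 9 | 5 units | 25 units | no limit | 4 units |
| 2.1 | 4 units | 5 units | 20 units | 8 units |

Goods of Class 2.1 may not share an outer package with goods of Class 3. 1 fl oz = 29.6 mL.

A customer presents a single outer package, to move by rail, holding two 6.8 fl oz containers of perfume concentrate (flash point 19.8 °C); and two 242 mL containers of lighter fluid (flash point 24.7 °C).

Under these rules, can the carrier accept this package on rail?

With flash point 19.8 °C (≤ 27 °C), the perfume concentrate falls in Class 3.
Lighter fluid: flash point 24.7 °C ≤ 27 °C → Class 3 (Flammable Liquid).
Class 3 net quantity: (two 6.8 fl oz containers = 402.56 mL) + (two 242 mL containers = 484 mL) = 886.56 mL.
That is within the Class 3 rail limit of 1 L.

Yes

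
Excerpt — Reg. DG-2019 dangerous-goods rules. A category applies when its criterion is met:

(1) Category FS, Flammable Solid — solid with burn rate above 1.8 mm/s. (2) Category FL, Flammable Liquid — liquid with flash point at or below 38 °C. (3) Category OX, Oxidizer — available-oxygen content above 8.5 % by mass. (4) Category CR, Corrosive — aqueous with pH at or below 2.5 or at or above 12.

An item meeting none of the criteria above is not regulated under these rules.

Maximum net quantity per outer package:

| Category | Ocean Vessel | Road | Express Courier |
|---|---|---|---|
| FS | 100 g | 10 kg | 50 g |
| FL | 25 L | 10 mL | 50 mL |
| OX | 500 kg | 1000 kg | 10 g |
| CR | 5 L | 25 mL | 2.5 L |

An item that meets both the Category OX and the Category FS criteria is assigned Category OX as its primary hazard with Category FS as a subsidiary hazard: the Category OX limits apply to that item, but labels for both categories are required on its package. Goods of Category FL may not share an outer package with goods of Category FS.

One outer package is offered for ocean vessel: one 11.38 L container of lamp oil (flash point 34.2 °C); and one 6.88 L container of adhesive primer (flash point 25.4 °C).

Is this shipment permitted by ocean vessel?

Yes

The lamp oil has flash point 34.2 °C, which is ≤ 38 °C, so it is Category FL (Flammable Liquid).
The adhesive primer has flash point 25.4 °C, which is ≤ 38 °C, so it is Category FL (Flammable Liquid).
Total Category FL: 11.38 L + 6.88 L = 18.26 L.
That is within the Category FL ocean vessel limit of 25 L.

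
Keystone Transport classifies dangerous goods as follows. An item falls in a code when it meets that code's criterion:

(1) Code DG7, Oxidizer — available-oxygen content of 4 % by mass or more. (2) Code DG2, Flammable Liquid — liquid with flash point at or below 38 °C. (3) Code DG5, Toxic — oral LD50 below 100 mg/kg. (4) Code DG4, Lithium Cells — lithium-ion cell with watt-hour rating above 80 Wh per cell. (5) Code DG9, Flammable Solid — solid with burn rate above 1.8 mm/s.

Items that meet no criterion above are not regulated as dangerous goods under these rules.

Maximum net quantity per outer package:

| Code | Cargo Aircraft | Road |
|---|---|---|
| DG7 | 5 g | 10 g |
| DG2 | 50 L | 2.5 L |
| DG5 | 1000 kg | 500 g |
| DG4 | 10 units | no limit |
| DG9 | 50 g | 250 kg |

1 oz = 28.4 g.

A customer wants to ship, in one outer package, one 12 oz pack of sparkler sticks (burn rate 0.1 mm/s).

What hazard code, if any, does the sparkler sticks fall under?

Not regulated

burn rate 0.1 mm/s is not above 1.8 mm/s, so Code DG9 does not apply.
No criterion is met, so the item is not regulated.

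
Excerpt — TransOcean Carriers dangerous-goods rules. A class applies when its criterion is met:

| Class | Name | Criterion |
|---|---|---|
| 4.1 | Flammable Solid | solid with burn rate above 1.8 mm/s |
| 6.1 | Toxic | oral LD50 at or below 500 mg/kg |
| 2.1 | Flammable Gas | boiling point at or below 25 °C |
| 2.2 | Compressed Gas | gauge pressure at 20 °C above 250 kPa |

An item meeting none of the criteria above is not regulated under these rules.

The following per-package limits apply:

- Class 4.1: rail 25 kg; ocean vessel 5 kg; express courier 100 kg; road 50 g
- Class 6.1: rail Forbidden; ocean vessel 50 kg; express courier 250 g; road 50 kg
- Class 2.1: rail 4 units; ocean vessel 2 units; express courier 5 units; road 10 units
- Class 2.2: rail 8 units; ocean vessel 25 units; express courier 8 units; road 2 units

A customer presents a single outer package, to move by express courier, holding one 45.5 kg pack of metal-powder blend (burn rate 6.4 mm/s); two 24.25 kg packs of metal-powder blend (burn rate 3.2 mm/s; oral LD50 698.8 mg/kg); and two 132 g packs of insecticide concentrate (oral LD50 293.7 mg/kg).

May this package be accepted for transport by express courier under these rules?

No

Metal-powder blend: burn rate 6.4 mm/s > 1.8 mm/s → Class 4.1 (Flammable Solid).
The metal-powder blend has burn rate 3.2 mm/s, which is > 1.8 mm/s, so it is Class 4.1 (Flammable Solid).
The insecticide concentrate has oral LD50 293.7 mg/kg, which is ≤ 500 mg/kg, so it is Class 6.1 (Toxic).
Total Class 4.1: 45.5 kg + (two 24.25 kg packs = 48.5 kg) = 94 kg.
94 kg ≤ 100 kg (express courier limit, Class 4.1) — within limit.
Class 6.1 quantity: two 132 g packs = 264 g.
264 g exceeds the express courier limit of 250 g for Class 6.1.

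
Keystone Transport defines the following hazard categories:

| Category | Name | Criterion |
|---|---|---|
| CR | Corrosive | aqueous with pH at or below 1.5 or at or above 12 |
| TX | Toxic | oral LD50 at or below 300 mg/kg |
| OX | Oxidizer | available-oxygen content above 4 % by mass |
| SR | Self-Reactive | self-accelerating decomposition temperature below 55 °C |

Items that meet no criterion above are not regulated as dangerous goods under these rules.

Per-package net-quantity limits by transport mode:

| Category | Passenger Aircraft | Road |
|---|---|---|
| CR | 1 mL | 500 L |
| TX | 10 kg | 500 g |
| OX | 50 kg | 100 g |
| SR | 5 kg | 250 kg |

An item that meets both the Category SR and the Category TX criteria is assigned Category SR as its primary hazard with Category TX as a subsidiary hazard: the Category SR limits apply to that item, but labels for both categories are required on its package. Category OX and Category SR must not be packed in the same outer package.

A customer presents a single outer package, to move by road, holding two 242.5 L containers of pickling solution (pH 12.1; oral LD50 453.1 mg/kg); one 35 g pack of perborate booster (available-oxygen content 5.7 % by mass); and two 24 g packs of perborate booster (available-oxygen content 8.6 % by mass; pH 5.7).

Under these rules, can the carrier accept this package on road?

Yes

With pH 12.1 (≥ 12), the pickling solution falls in Category CR.
The perborate booster has available-oxygen content 5.7 % by mass, which is > 4 % by mass, so it is Category OX (Oxidizer).
The perborate booster has available-oxygen content 8.6 % by mass, which is > 4 % by mass, so it is Category OX (Oxidizer).
Category OX net quantity: 35 g + (two 24 g packs = 48 g) = 83 g.
That is within the Category OX road limit of 100 g.
Category CR quantity: two 242.5 L containers = 485 L.
That is within the Category CR road limit of 500 L.
The segregation rule (Category OX with Category SR) does not apply to Category OX with Category CR.
Every hazard category is within its road limit and no segregation rule is violated.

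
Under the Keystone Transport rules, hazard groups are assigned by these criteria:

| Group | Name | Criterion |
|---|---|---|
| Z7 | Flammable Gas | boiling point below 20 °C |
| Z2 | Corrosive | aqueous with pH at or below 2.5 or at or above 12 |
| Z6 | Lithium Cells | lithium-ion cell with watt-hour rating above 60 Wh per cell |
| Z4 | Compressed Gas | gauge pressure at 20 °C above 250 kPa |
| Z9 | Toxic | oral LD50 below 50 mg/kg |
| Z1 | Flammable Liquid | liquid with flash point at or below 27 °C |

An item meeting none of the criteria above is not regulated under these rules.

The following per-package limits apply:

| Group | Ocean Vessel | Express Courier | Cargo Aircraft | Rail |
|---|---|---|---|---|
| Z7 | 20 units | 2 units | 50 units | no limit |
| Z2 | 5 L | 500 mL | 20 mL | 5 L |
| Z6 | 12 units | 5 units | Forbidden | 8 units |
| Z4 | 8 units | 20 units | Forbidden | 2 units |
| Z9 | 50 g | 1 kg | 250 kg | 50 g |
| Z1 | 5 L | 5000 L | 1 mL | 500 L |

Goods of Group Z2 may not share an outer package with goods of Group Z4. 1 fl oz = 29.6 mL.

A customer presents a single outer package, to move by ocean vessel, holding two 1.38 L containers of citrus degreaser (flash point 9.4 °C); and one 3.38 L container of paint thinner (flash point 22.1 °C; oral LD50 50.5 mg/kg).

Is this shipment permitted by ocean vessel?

No

The citrus degreaser has flash point 9.4 °C, which is ≤ 27 °C, so it is Group Z1 (Flammable Liquid).
With flash point 22.1 °C (≤ 27 °C), the paint thinner falls in Group Z1.
Group Z1 net quantity: (two 1.38 L containers = 2.76 L) + 3.38 L = 6.14 L.
6.14 L exceeds the ocean vessel limit of 5 L for Group Z1.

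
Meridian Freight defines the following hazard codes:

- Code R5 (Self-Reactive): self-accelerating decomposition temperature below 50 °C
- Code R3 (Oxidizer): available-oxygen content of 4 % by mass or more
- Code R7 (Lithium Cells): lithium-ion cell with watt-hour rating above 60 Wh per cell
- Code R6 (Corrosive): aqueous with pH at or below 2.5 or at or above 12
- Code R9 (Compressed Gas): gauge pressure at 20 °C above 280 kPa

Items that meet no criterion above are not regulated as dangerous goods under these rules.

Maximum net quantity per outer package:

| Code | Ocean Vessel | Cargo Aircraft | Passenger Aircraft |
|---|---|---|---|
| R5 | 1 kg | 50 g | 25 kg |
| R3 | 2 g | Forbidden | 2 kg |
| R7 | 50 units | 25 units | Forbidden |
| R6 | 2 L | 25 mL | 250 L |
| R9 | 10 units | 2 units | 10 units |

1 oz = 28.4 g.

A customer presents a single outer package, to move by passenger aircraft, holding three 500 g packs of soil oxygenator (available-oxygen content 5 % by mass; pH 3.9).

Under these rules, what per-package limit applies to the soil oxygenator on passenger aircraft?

2 kg

The soil oxygenator has available-oxygen content 5 % by mass, which is ≥ 4 % by mass, so it is Code R3 (Oxidizer).
The passenger aircraft limit for Code R3 is 2 kg.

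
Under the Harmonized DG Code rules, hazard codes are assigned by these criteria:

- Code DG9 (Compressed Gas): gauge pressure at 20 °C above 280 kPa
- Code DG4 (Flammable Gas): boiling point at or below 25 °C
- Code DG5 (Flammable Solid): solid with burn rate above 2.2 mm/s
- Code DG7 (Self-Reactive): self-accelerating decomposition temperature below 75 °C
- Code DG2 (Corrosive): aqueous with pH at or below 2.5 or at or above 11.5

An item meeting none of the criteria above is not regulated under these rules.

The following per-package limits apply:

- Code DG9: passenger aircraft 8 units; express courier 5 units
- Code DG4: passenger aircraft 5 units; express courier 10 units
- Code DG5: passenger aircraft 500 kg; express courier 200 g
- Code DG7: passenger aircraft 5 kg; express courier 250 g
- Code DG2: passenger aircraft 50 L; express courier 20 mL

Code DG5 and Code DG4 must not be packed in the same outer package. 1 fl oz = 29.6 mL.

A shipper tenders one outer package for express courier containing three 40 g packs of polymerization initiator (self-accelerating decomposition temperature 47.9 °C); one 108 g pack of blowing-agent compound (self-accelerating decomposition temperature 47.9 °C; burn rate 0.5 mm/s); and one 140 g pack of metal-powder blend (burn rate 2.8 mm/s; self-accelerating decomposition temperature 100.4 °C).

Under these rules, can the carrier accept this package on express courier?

Yes

Polymerization initiator: self-accelerating decomposition temperature 47.9 °C < 75 °C → Code DG7 (Self-Reactive).
With self-accelerating decomposition temperature 47.9 °C (< 75 °C), the blowing-agent compound falls in Code DG7.
The metal-powder blend has burn rate 2.8 mm/s, which is > 2.2 mm/s, so it is Code DG5 (Flammable Solid).
Code DG5 quantity: 140 g.
140 g ≤ 200 g (express courier limit, Code DG5) — within limit.
Code DG7 net quantity: (three 40 g packs = 120 g) + 108 g = 228 g.
That is within the Code DG7 express courier limit of 250 g.
The segregation rule (Code DG5 with Code DG4) does not apply to Code DG5 with Code DG7.
Every hazard code is within its express courier limit and no segregation rule is violated.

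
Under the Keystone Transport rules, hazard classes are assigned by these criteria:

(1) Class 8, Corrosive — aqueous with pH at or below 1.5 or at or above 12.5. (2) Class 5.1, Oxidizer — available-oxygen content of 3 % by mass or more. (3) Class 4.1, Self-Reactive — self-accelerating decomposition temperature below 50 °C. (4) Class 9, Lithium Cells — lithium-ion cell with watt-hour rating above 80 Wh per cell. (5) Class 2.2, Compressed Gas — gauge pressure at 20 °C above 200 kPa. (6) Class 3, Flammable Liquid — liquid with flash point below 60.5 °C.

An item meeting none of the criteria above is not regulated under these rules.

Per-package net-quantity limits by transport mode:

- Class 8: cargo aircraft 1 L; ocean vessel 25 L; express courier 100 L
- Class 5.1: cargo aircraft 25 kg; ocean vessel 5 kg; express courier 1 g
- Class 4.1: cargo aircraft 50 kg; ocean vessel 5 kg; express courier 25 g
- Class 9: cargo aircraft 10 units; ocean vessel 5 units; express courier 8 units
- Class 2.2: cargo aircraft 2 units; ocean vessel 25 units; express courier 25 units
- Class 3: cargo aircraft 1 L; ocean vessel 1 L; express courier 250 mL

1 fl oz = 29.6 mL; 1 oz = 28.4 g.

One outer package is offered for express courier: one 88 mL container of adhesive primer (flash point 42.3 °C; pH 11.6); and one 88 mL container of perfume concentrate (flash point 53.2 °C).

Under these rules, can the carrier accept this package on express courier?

With flash point 42.3 °C (< 60.5 °C), the adhesive primer falls in Class 3.
With flash point 53.2 °C (< 60.5 °C), the perfume concentrate falls in Class 3.
Class 3 net quantity: 88 mL + 88 mL = 176 mL.
That is within the Class 3 express courier limit of 250 mL.

Yes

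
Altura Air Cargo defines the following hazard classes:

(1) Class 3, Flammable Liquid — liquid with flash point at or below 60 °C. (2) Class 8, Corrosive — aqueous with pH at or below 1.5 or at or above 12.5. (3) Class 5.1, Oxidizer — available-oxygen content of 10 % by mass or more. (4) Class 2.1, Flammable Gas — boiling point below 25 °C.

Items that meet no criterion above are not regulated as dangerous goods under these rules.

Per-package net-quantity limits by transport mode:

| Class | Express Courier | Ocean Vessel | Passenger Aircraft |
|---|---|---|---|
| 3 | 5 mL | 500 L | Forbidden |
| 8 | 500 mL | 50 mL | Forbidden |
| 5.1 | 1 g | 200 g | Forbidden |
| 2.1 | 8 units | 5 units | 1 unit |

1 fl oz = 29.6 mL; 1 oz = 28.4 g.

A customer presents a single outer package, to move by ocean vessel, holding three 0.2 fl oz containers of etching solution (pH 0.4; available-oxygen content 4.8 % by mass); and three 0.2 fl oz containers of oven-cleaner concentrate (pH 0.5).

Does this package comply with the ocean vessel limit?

Yes

With pH 0.4 (≤ 1.5), the etching solution falls in Class 8.
Oven-cleaner concentrate: pH 0.5 ≤ 1.5 → Class 8 (Corrosive).
Total Class 8: (three 0.2 fl oz containers = 17.76 mL) + (three 0.2 fl oz containers = 17.76 mL) = 35.52 mL.
35.52 mL is within the ocean vessel limit of 50 mL for Class 8.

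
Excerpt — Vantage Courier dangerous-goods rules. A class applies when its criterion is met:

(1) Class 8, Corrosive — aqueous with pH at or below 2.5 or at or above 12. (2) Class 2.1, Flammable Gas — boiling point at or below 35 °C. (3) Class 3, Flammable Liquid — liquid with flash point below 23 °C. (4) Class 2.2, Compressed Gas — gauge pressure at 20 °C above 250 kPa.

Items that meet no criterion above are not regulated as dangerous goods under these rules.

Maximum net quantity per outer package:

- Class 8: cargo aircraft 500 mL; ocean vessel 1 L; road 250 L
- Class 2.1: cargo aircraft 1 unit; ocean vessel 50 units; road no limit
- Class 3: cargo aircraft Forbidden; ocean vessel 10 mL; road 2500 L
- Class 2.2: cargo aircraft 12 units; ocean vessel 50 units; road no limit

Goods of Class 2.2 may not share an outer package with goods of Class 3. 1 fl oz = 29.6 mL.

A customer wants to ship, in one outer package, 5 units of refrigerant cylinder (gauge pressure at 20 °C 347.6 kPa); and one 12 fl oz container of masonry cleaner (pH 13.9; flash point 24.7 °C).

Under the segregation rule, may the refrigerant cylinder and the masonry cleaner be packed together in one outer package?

With gauge pressure at 20 °C 347.6 kPa (> 250 kPa), the refrigerant cylinder falls in Class 2.2.
With pH 13.9 (≥ 12), the masonry cleaner falls in Class 8.
No segregation rule bars Class 2.2 with Class 8.

Yes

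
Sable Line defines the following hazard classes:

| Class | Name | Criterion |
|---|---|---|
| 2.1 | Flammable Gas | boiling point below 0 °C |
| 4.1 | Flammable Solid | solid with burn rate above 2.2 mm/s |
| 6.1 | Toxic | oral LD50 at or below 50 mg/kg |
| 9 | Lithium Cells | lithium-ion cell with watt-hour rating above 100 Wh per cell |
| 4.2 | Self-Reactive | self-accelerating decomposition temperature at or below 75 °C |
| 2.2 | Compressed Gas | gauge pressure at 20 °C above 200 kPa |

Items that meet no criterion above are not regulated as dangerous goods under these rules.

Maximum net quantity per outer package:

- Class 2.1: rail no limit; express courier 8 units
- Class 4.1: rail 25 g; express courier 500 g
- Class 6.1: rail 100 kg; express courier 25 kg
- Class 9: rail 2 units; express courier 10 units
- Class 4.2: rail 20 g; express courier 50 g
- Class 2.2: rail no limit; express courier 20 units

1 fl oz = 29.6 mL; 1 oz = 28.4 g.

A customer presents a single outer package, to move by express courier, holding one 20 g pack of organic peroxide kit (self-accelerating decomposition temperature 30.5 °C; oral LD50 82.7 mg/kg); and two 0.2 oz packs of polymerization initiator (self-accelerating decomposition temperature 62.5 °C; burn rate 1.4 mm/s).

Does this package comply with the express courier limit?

Yes

The organic peroxide kit has self-accelerating decomposition temperature 30.5 °C, which is ≤ 75 °C, so it is Class 4.2 (Self-Reactive).
Self-accelerating decomposition temperature 62.5 °C meets the Class 4.2 criterion (Self-Reactive), so the polymerization initiator is Class 4.2.
Total Class 4.2: 20 g + (two 0.2 oz packs = 11.36 g) = 31.36 g.
31.36 g is within the express courier limit of 50 g for Class 4.2.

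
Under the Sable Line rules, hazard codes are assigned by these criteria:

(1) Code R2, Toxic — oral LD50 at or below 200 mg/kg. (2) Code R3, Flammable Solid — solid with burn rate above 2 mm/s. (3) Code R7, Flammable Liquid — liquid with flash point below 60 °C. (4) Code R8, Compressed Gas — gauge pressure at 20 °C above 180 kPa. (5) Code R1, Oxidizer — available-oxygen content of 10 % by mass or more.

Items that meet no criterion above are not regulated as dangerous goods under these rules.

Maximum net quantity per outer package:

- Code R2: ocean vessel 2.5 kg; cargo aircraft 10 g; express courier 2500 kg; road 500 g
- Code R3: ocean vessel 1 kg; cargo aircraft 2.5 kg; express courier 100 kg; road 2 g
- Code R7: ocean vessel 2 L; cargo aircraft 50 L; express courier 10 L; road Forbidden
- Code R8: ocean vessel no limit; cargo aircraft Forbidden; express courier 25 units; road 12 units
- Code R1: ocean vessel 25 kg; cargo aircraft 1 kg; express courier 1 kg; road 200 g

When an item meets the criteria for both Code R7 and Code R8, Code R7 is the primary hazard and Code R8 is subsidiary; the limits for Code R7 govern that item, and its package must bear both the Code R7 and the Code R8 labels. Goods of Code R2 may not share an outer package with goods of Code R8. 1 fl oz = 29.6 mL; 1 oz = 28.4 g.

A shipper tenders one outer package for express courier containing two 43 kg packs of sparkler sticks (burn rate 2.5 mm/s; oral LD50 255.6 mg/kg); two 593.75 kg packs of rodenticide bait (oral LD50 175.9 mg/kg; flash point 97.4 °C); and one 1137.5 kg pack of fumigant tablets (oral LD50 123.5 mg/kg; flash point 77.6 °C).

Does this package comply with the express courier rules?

Yes

Burn rate 2.5 mm/s meets the Code R3 criterion (Flammable Solid), so the sparkler sticks are Code R3.
The rodenticide bait has oral LD50 175.9 mg/kg, which is ≤ 200 mg/kg, so it is Code R2 (Toxic).
Oral LD50 123.5 mg/kg meets the Code R2 criterion (Toxic), so the fumigant tablets are Code R2.
Code R2 net quantity: (two 593.75 kg packs = 1187.5 kg) + 1137.5 kg = 2325 kg.
2325 kg ≤ 2500 kg (express courier limit, Code R2) — within limit.
Code R3 quantity: two 43 kg packs = 86 kg.
86 kg ≤ 100 kg (express courier limit, Code R3) — within limit.
The segregation rule (Code R2 with Code R8) does not apply to Code R2 with Code R3.
Every hazard code is within its express courier limit and no segregation rule is violated.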